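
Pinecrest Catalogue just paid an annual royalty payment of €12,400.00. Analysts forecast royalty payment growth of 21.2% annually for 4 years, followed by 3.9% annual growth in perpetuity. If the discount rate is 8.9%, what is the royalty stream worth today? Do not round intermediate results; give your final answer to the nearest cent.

D_1 = 15028.80000
D_2 = 18214.90560
D_3 = 22076.46559
D_4 = 26756.67629
Terminal value at year 4: TV = D_4×(1+g_2)/(r−g_2) = 27800.18667/0.05 = 556003.73334
P_0 = D_1/(1+r)^1 + D_2/(1+r)^2 + D_3/(1+r)^3 + D_4/(1+r)^4 + TV/(1+r)^4
    = 13800.55096 + 15359.29088 + 17094.08682 + 19024.82390 + 395335.84062 = 460614.59318

€460614.59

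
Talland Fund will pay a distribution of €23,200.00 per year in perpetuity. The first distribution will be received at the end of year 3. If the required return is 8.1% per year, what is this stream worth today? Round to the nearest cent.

Value at end of year 2: C / r = €23,200.00 / 0.081 = €286,419.7531
Discount to today: PV = €286,419.7531 / (1 + 0.081)^2 = €286,419.7531 / 1.168561 = €245,104.67

€245104.67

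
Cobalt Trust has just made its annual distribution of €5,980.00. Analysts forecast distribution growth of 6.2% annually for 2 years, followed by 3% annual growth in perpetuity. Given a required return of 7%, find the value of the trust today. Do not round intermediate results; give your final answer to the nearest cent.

€163517.23

D_1 = 6350.76000
D_2 = 6744.50712
Terminal value at year 2: TV = D_2×(1+g_2)/(r−g_2) = 6946.84233/0.04 = 173671.05834
P_0 = D_1/(1+r)^1 + D_2/(1+r)^2 + TV/(1+r)^2
    = 5935.28972 + 5890.91372 + 151691.02833 = 163517.23178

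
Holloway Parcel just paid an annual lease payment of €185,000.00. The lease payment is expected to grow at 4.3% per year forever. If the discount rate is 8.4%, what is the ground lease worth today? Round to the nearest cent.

€4706219.51

D₁ = D₀ × (1 + g) = €185,000.00 × 1.043 = €192,955.0000
Growing perpetuity: P = D₁ / (r − g) = €192,955.0000 / (0.084 − 0.043) = €4,706,219.51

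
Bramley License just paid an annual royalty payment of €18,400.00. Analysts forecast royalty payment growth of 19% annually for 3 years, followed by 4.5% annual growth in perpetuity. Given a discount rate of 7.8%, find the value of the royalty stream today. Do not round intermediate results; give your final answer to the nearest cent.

D_1 = 21896.00000
D_2 = 26056.24000
D_3 = 31006.92560
Terminal value at year 3: TV = D_3×(1+g_2)/(r−g_2) = 32402.23725/0.033 = 981885.97733
P_0 = D_1/(1+r)^1 + D_2/(1+r)^2 + D_3/(1+r)^3 + TV/(1+r)^3
    = 20311.68831 + 22421.99359 + 24751.55137 + 783799.12661 = 851284.35987

€851284.36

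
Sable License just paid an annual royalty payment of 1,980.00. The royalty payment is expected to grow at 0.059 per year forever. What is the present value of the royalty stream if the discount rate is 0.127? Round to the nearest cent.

D₁ = D₀ × (1 + g) = 1,980.00 × 1.059 = 2,096.8200
Growing perpetuity: P = D₁ / (r − g) = 2,096.8200 / (0.127 − 0.059) = 30,835.59

30835.59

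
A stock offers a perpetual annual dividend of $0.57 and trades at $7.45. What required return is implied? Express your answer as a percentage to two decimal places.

P = C/r ⇒ r = C/P = $0.57/$7.45 = 0.076510

7.65%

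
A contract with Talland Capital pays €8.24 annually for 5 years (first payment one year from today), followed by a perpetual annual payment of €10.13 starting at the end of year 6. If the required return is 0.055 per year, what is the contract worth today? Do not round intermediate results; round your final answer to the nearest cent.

€176.11

PV of 5-year annuity: €8.24 × [1 − (1+0.055)^−5] / 0.055 = 35.18714
Perpetuity value at year 5: €10.13 / 0.055 = 184.18182
PV of perpetuity: 184.18182 / (1+0.055)^5 = 140.92384
Total PV = 35.18714 + 140.92384 = 176.11098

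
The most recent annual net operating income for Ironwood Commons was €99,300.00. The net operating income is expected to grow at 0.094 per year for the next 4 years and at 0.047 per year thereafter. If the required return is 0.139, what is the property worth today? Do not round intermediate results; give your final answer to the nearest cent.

€1321282.78

D_1 = 108634.20000
D_2 = 118845.81480
D_3 = 130017.32139
D_4 = 142238.94960
Terminal value at year 4: TV = D_4×(1+g_2)/(r−g_2) = 148924.18023/0.092 = 1618741.08949
P_0 = D_1/(1+r)^1 + D_2/(1+r)^2 + D_3/(1+r)^3 + D_4/(1+r)^4 + TV/(1+r)^4
    = 95376.82177 + 91608.64181 + 87989.33638 + 84513.02371 + 961794.95457 = 1321282.77824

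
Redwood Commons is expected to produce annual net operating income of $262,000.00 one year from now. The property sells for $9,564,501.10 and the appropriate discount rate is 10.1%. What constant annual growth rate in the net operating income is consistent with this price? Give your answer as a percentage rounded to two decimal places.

7.36%

P = D₁/(r−g) ⇒ g = r − D₁/P = 0.101 − $262,000.00/$9,564,501.10 = 0.073607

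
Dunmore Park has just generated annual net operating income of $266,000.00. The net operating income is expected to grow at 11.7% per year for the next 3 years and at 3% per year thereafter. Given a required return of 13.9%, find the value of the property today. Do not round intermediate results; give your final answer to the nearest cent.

D_1 = 297122.00000
D_2 = 331885.27400
D_3 = 370715.85106
Terminal value at year 3: TV = D_3×(1+g_2)/(r−g_2) = 381837.32659/0.109 = 3503094.73936
P_0 = D_1/(1+r)^1 + D_2/(1+r)^2 + D_3/(1+r)^3 + TV/(1+r)^3
    = 260862.15979 + 255823.55793 + 250882.27762 + 2370722.43990 = 3138290.43525

$3138290.44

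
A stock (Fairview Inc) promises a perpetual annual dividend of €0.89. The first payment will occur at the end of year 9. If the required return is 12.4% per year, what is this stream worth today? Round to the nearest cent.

€2.82

Value at end of year 8: C / r = €0.89 / 0.124 = €7.1774
Discount to today: PV = €7.1774 / (1 + 0.124)^8 = €7.1774 / 2.547596 = €2.82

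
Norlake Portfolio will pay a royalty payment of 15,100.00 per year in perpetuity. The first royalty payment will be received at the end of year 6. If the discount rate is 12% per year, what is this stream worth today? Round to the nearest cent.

Value at end of year 5: C / r = 15,100.00 / 0.12 = 125,833.3333
Discount to today: PV = 125,833.3333 / (1 + 0.12)^5 = 125,833.3333 / 1.762342 = 71,401.21

71401.21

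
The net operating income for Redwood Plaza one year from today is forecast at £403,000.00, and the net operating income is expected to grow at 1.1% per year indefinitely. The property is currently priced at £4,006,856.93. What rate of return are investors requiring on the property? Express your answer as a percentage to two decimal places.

P = D₁/(r − g) ⇒ r = D₁/P + g = £403,000.0000/£4,006,856.93 + 0.011 = 0.100578 + 0.011 = 0.111578

11.16%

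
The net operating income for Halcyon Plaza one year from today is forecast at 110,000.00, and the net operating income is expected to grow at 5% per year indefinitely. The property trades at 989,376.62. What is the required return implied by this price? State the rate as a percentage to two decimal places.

P = D₁/(r − g) ⇒ r = D₁/P + g = 110,000.0000/989,376.62 + 0.05 = 0.111181 + 0.05 = 0.161181

16.12%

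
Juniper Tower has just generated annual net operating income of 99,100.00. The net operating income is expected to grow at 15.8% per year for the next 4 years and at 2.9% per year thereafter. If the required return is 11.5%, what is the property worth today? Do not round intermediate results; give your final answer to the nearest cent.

1815632.02

D_1 = 114757.80000
D_2 = 132889.53240
D_3 = 153886.07852
D_4 = 178200.07893
Terminal value at year 4: TV = D_4×(1+g_2)/(r−g_2) = 183367.88121/0.086 = 2132184.66528
P_0 = D_1/(1+r)^1 + D_2/(1+r)^2 + D_3/(1+r)^3 + D_4/(1+r)^4 + TV/(1+r)^4
    = 102921.79372 + 106890.97500 + 111013.22785 + 115294.45547 + 1379511.56607 = 1815632.01812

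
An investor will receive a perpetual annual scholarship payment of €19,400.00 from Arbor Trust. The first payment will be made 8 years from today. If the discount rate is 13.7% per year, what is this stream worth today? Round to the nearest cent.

Value at end of year 7: C / r = €19,400.00 / 0.137 = €141,605.8394
Discount to today: PV = €141,605.8394 / (1 + 0.137)^7 = €141,605.8394 / 2.456537 = €57,644.50

€57644.50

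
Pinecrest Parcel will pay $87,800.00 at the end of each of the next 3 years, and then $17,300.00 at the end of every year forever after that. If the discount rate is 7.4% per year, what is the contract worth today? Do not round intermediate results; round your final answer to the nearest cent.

PV of 3-year annuity: $87,800.00 × [1 − (1+0.074)^−3] / 0.074 = 228741.35704
Perpetuity value at year 3: $17,300.00 / 0.074 = 233783.78378
PV of perpetuity: 233783.78378 / (1+0.074)^3 = 188712.87858
Total PV = 228741.35704 + 188712.87858 = 417454.23562

$417454.24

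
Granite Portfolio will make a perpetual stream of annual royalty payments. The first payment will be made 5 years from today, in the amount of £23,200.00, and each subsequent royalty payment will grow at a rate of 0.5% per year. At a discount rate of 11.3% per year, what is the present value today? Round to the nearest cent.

Value at end of year 4: C₁ / (r − g) = £23,200.00 / (0.113 − 0.005) = £214,814.8148
Discount to today: PV = £214,814.8148 / (1 + 0.113)^4 = £214,814.8148 / 1.534549 = £139,985.67

£139985.67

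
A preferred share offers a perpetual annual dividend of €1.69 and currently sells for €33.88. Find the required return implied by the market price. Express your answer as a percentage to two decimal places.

P = C/r ⇒ r = C/P = €1.69/€33.88 = 0.049882

4.99%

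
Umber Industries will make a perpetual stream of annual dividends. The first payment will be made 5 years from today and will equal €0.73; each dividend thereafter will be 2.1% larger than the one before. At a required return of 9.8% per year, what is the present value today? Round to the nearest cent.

€6.52

Value at end of year 4: C₁ / (r − g) = €0.73 / (0.098 − 0.021) = €9.4805
Discount to today: PV = €9.4805 / (1 + 0.098)^4 = €9.4805 / 1.453481 = €6.52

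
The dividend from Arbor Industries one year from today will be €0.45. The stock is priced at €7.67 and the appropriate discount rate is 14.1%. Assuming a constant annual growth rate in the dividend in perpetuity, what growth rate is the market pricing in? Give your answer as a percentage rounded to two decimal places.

8.23%

P = D₁/(r−g) ⇒ g = r − D₁/P = 0.141 − €0.45/€7.67 = 0.082330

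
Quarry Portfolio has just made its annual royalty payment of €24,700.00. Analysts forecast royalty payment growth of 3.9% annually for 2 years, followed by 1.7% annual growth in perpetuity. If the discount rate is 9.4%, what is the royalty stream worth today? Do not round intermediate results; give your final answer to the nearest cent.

€339991.96

D_1 = 25663.30000
D_2 = 26664.16870
Terminal value at year 2: TV = D_2×(1+g_2)/(r−g_2) = 27117.45957/0.077 = 352174.79958
P_0 = D_1/(1+r)^1 + D_2/(1+r)^2 + TV/(1+r)^2
    = 23458.22669 + 22278.88257 + 294254.85161 = 339991.96087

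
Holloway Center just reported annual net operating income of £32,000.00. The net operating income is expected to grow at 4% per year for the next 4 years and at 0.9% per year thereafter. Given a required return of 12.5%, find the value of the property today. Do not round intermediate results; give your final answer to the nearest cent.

£308866.53

D_1 = 33280.00000
D_2 = 34611.20000
D_3 = 35995.64800
D_4 = 37435.47392
Terminal value at year 4: TV = D_4×(1+g_2)/(r−g_2) = 37772.39319/0.116 = 325624.07918
P_0 = D_1/(1+r)^1 + D_2/(1+r)^2 + D_3/(1+r)^3 + D_4/(1+r)^4 + TV/(1+r)^4
    = 29582.22222 + 27347.12099 + 25280.89407 + 23370.78207 + 203285.50958 = 308866.52893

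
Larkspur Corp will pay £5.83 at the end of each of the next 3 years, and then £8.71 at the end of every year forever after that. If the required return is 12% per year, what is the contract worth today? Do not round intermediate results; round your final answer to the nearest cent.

PV of 3-year annuity: £5.83 × [1 − (1+0.12)^−3] / 0.12 = 14.00268
Perpetuity value at year 3: £8.71 / 0.12 = 72.58333
PV of perpetuity: 72.58333 / (1+0.12)^3 = 51.66338
Total PV = 14.00268 + 51.66338 = 65.66606

£65.67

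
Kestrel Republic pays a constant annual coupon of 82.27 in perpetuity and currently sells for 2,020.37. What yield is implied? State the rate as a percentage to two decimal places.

4.07%

P = C/r ⇒ r = C/P = 82.27/2,020.37 = 0.040720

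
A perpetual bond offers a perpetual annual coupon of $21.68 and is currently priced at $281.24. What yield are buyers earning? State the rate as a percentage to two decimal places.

7.71%

P = C/r ⇒ r = C/P = $21.68/$281.24 = 0.077087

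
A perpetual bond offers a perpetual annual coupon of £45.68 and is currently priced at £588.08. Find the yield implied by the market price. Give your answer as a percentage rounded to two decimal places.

7.77%

P = C/r ⇒ r = C/P = £45.68/£588.08 = 0.077677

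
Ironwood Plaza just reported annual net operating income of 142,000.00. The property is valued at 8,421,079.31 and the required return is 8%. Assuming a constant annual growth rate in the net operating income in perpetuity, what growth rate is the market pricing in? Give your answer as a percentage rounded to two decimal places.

6.21%

P = D₀(1+g)/(r−g) ⇒ P(r−g) = D₀(1+g) ⇒ g(P+D₀) = P·r − D₀
g = (P·r − D₀)/(P + D₀) = (8,421,079.31×0.08 − 142,000.00) / (8,421,079.31 + 142,000.00) = 0.062091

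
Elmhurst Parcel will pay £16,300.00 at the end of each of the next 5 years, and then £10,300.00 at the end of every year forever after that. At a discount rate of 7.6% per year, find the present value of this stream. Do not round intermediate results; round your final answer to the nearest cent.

£159737.28

PV of 5-year annuity: £16,300.00 × [1 − (1+0.076)^−5] / 0.076 = 65773.10661
Perpetuity value at year 5: £10,300.00 / 0.076 = 135526.31579
PV of perpetuity: 135526.31579 / (1+0.076)^5 = 93964.16867
Total PV = 65773.10661 + 93964.16867 = 159737.27528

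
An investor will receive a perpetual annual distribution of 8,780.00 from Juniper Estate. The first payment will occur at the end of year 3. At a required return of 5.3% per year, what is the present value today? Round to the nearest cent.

Value at end of year 2: C / r = 8,780.00 / 0.053 = 165,660.3774
Discount to today: PV = 165,660.3774 / (1 + 0.053)^2 = 165,660.3774 / 1.108809 = 149,403.89

149403.89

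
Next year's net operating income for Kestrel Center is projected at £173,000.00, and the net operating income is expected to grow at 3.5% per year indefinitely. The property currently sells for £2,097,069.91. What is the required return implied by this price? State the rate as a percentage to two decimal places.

P = D₁/(r − g) ⇒ r = D₁/P + g = £173,000.0000/£2,097,069.91 + 0.035 = 0.082496 + 0.035 = 0.117496

11.75%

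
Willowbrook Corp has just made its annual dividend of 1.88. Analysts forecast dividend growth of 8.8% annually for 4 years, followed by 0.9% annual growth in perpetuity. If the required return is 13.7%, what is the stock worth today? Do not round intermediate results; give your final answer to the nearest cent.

D_1 = 2.04544
D_2 = 2.22544
D_3 = 2.42128
D_4 = 2.63435
Terminal value at year 4: TV = D_4×(1+g_2)/(r−g_2) = 2.65806/0.128 = 20.76608
P_0 = D_1/(1+r)^1 + D_2/(1+r)^2 + D_3/(1+r)^3 + D_4/(1+r)^4 + TV/(1+r)^4
    = 1.79898 + 1.72145 + 1.64726 + 1.57627 + 12.42547 = 19.16944

19.17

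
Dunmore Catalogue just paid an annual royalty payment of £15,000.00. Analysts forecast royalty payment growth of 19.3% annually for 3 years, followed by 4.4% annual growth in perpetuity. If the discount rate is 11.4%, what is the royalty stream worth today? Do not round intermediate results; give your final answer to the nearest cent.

£326453.27

D_1 = 17895.00000
D_2 = 21348.73500
D_3 = 25469.04085
Terminal value at year 3: TV = D_3×(1+g_2)/(r−g_2) = 26589.67865/0.07 = 379852.55218
P_0 = D_1/(1+r)^1 + D_2/(1+r)^2 + D_3/(1+r)^3 + TV/(1+r)^3
    = 16063.73429 + 17202.90396 + 18422.85855 + 274763.77605 = 326453.27284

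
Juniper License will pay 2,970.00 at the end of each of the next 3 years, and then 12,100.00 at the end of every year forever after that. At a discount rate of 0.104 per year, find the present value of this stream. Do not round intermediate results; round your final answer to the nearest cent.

PV of 3-year annuity: 2,970.00 × [1 − (1+0.104)^−3] / 0.104 = 7334.24684
Perpetuity value at year 3: 12,100.00 / 0.104 = 116346.15385
PV of perpetuity: 116346.15385 / (1+0.104)^3 = 86465.88896
Total PV = 7334.24684 + 86465.88896 = 93800.13580

93800.14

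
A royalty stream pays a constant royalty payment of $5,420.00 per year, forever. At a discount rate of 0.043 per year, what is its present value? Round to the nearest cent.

$126046.51

Level perpetuity: PV = C / r = $5,420.00 / 0.043 = $126,046.51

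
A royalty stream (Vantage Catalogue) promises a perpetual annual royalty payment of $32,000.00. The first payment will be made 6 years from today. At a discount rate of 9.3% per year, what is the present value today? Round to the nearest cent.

$220580.04

Value at end of year 5: C / r = $32,000.00 / 0.093 = $344,086.0215
Discount to today: PV = $344,086.0215 / (1 + 0.093)^5 = $344,086.0215 / 1.559915 = $220,580.04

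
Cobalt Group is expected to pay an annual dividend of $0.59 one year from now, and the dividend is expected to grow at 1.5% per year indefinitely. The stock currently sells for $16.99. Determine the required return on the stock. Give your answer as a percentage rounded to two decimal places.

P = D₁/(r − g) ⇒ r = D₁/P + g = $0.5900/$16.99 + 0.015 = 0.034726 + 0.015 = 0.049726

4.97%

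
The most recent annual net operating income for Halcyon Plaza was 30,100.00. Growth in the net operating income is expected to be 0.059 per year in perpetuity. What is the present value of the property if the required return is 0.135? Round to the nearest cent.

419419.74

D₁ = D₀ × (1 + g) = 30,100.00 × 1.059 = 31,875.9000
Growing perpetuity: P = D₁ / (r − g) = 31,875.9000 / (0.135 − 0.059) = 419,419.74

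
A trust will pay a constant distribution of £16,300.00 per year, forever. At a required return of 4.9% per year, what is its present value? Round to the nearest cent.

£332653.06

Level perpetuity: PV = C / r = £16,300.00 / 0.049 = £332,653.06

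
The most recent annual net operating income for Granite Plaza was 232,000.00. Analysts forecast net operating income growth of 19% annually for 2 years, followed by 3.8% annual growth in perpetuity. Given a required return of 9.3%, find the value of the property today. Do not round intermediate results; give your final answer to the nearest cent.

D_1 = 276080.00000
D_2 = 328535.20000
Terminal value at year 2: TV = D_2×(1+g_2)/(r−g_2) = 341019.53760/0.055 = 6200355.22909
P_0 = D_1/(1+r)^1 + D_2/(1+r)^2 + TV/(1+r)^2
    = 252589.20403 + 275005.62927 + 5190106.23965 = 5717701.07294

5717701.07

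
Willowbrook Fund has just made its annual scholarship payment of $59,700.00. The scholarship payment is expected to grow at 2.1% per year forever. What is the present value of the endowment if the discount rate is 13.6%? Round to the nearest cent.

$530032.17

D₁ = D₀ × (1 + g) = $59,700.00 × 1.021 = $60,953.7000
Growing perpetuity: P = D₁ / (r − g) = $60,953.7000 / (0.136 − 0.021) = $530,032.17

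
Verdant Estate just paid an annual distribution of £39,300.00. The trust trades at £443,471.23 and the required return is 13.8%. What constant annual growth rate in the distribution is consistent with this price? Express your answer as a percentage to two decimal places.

4.54%

P = D₀(1+g)/(r−g) ⇒ P(r−g) = D₀(1+g) ⇒ g(P+D₀) = P·r − D₀
g = (P·r − D₀)/(P + D₀) = (£443,471.23×0.138 − £39,300.00) / (£443,471.23 + £39,300.00) = 0.045361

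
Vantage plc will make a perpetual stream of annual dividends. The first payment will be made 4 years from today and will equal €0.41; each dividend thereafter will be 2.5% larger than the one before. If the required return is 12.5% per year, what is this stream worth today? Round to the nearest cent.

Value at end of year 3: C₁ / (r − g) = €0.41 / (0.125 − 0.025) = €4.1000
Discount to today: PV = €4.1000 / (1 + 0.125)^3 = €4.1000 / 1.423828 = €2.88

€2.88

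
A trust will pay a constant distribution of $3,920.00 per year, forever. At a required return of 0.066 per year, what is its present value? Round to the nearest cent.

Level perpetuity: PV = C / r = $3,920.00 / 0.066 = $59,393.94

$59393.94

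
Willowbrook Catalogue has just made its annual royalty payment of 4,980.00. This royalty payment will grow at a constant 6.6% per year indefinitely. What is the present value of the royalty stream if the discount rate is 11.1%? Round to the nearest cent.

D₁ = D₀ × (1 + g) = 4,980.00 × 1.066 = 5,308.6800
Growing perpetuity: P = D₁ / (r − g) = 5,308.6800 / (0.111 − 0.066) = 117,970.67

117970.67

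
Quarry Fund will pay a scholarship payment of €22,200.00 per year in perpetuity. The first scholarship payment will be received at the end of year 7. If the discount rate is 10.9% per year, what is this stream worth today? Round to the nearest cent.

Value at end of year 6: C / r = €22,200.00 / 0.109 = €203,669.7248
Discount to today: PV = €203,669.7248 / (1 + 0.109)^6 = €203,669.7248 / 1.860327 = €109,480.61

€109480.61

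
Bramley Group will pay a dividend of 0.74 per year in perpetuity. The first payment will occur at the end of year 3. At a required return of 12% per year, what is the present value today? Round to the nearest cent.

4.92

Value at end of year 2: C / r = 0.74 / 0.12 = 6.1667
Discount to today: PV = 6.1667 / (1 + 0.12)^2 = 6.1667 / 1.254400 = 4.92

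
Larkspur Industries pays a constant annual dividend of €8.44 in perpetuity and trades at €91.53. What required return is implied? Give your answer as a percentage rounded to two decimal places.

9.22%

P = C/r ⇒ r = C/P = €8.44/€91.53 = 0.092210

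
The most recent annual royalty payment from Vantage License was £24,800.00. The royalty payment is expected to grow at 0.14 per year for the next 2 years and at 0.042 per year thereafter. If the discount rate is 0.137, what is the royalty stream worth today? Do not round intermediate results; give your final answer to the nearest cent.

D_1 = 28272.00000
D_2 = 32230.08000
Terminal value at year 2: TV = D_2×(1+g_2)/(r−g_2) = 33583.74336/0.095 = 353513.08800
P_0 = D_1/(1+r)^1 + D_2/(1+r)^2 + TV/(1+r)^2
    = 24865.43536 + 24931.04337 + 273454.18091 = 323250.65963

£323250.66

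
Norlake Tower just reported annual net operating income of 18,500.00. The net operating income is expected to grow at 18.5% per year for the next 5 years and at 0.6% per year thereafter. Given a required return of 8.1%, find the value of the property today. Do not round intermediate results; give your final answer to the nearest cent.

515679.15

D_1 = 21922.50000
D_2 = 25978.16250
D_3 = 30784.12256
D_4 = 36479.18524
D_5 = 43227.83451
Terminal value at year 5: TV = D_5×(1+g_2)/(r−g_2) = 43487.20151/0.075 = 579829.35350
P_0 = D_1/(1+r)^1 + D_2/(1+r)^2 + D_3/(1+r)^3 + D_4/(1+r)^4 + D_5/(1+r)^5 + TV/(1+r)^5
    = 20279.83349 + 22230.89980 + 24369.67277 + 26714.21113 + 29284.31100 + 392800.22483 = 515679.15301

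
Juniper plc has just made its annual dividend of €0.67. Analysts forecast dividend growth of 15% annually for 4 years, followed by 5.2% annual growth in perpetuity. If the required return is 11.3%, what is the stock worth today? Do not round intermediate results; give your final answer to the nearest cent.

€16.08

D_1 = 0.77050
D_2 = 0.88607
D_3 = 1.01899
D_4 = 1.17183
Terminal value at year 4: TV = D_4×(1+g_2)/(r−g_2) = 1.23277/0.061 = 20.20934
P_0 = D_1/(1+r)^1 + D_2/(1+r)^2 + D_3/(1+r)^3 + D_4/(1+r)^4 + TV/(1+r)^4
    = 0.69227 + 0.71529 + 0.73907 + 0.76363 + 13.16956 = 16.07982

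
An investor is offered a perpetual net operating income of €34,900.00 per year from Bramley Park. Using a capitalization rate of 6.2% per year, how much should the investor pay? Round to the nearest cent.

€562903.23

Level perpetuity: PV = C / r = €34,900.00 / 0.062 = €562,903.23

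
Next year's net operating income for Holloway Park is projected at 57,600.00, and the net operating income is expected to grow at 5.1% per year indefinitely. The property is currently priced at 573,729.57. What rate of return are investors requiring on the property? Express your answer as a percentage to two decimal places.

P = D₁/(r − g) ⇒ r = D₁/P + g = 57,600.0000/573,729.57 + 0.051 = 0.100396 + 0.051 = 0.151396

15.14%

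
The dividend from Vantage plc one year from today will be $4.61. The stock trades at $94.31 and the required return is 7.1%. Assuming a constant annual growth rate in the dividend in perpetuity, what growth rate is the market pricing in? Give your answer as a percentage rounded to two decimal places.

P = D₁/(r−g) ⇒ g = r − D₁/P = 0.071 − $4.61/$94.31 = 0.022119

2.21%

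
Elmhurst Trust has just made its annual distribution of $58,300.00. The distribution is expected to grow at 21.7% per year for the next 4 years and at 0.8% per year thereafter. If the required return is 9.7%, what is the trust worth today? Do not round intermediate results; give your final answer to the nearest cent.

D_1 = 70951.10000
D_2 = 86347.48870
D_3 = 105084.89375
D_4 = 127888.31569
Terminal value at year 4: TV = D_4×(1+g_2)/(r−g_2) = 128911.42222/0.089 = 1448442.94626
P_0 = D_1/(1+r)^1 + D_2/(1+r)^2 + D_3/(1+r)^3 + D_4/(1+r)^4 + TV/(1+r)^4
    = 64677.39289 + 71752.40396 + 79601.34514 + 88308.87606 + 1000172.43899 = 1304512.45705

$1304512.46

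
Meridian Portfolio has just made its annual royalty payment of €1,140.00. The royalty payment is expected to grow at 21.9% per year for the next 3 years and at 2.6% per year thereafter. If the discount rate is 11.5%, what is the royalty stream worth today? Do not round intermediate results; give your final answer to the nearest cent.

D_1 = 1389.66000
D_2 = 1693.99554
D_3 = 2064.98056
Terminal value at year 3: TV = D_3×(1+g_2)/(r−g_2) = 2118.67006/0.089 = 23805.28155
P_0 = D_1/(1+r)^1 + D_2/(1+r)^2 + D_3/(1+r)^3 + TV/(1+r)^3
    = 1246.33184 + 1362.58162 + 1489.67444 + 17173.10084 = 21271.68875

€21271.69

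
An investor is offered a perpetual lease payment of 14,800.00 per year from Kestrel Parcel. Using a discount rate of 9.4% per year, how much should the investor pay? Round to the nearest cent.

Level perpetuity: PV = C / r = 14,800.00 / 0.094 = 157,446.81

157446.81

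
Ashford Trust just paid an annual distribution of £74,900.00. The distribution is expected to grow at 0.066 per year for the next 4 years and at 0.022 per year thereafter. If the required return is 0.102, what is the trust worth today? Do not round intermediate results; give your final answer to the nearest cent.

D_1 = 79843.40000
D_2 = 85113.06440
D_3 = 90730.52665
D_4 = 96718.74141
Terminal value at year 4: TV = D_4×(1+g_2)/(r−g_2) = 98846.55372/0.08 = 1235581.92150
P_0 = D_1/(1+r)^1 + D_2/(1+r)^2 + D_3/(1+r)^3 + D_4/(1+r)^4 + TV/(1+r)^4
    = 72453.17604 + 70086.28463 + 67796.71453 + 65581.93983 + 837809.28133 = 1113727.39636

£1113727.40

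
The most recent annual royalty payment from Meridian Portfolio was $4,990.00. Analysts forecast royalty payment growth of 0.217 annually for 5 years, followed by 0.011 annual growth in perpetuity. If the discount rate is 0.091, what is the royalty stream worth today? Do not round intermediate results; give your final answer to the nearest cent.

$143962.11

D_1 = 6072.83000
D_2 = 7390.63411
D_3 = 8994.40171
D_4 = 10946.18688
D_5 = 13321.50944
Terminal value at year 5: TV = D_5×(1+g_2)/(r−g_2) = 13468.04604/0.08 = 168350.57551
P_0 = D_1/(1+r)^1 + D_2/(1+r)^2 + D_3/(1+r)^3 + D_4/(1+r)^4 + D_5/(1+r)^5 + TV/(1+r)^5
    = 5566.29698 + 6209.15070 + 6926.24785 + 7726.16282 + 8618.46027 + 108915.79164 = 143962.11026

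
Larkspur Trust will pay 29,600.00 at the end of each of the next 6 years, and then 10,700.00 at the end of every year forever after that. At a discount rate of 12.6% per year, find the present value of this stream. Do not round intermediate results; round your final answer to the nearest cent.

PV of 6-year annuity: 29,600.00 × [1 − (1+0.126)^−6] / 0.126 = 119657.39503
Perpetuity value at year 6: 10,700.00 / 0.126 = 84920.63492
PV of perpetuity: 84920.63492 / (1+0.126)^6 = 41666.10361
Total PV = 119657.39503 + 41666.10361 = 161323.49864

161323.50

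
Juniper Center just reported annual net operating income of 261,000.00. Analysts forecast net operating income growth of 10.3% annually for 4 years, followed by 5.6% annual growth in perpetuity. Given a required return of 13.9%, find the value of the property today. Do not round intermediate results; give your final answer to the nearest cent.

3884413.45

D_1 = 287883.00000
D_2 = 317534.94900
D_3 = 350241.04875
D_4 = 386315.87677
Terminal value at year 4: TV = D_4×(1+g_2)/(r−g_2) = 407949.56587/0.083 = 4915055.01045
P_0 = D_1/(1+r)^1 + D_2/(1+r)^2 + D_3/(1+r)^3 + D_4/(1+r)^4 + TV/(1+r)^4
    = 252750.65847 + 244762.05118 + 237025.93718 + 229534.33601 + 2920340.46777 = 3884413.45062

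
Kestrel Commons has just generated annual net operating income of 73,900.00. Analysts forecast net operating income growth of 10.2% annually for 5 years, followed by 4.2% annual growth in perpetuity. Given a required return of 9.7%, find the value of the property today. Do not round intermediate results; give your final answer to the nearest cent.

1806851.27

D_1 = 81437.80000
D_2 = 89744.45560
D_3 = 98898.39007
D_4 = 108986.02586
D_5 = 120102.60050
Terminal value at year 5: TV = D_5×(1+g_2)/(r−g_2) = 125146.90972/0.055 = 2275398.35849
P_0 = D_1/(1+r)^1 + D_2/(1+r)^2 + D_3/(1+r)^3 + D_4/(1+r)^4 + D_5/(1+r)^5 + TV/(1+r)^5
    = 74236.82771 + 74575.19065 + 74915.09580 + 75256.55020 + 75599.56091 + 1432268.04494 = 1806851.27021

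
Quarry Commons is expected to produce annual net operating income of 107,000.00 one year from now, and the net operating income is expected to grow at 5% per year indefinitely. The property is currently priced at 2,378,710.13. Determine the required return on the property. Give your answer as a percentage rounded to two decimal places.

9.50%

P = D₁/(r − g) ⇒ r = D₁/P + g = 107,000.0000/2,378,710.13 + 0.05 = 0.044982 + 0.05 = 0.094982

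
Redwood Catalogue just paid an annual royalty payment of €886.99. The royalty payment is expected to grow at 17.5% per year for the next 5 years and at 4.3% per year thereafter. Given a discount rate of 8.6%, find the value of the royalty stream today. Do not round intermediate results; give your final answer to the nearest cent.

€37550.85

D_1 = 1042.21325
D_2 = 1224.60057
D_3 = 1438.90567
D_4 = 1690.71416
D_5 = 1986.58914
Terminal value at year 5: TV = D_5×(1+g_2)/(r−g_2) = 2072.01247/0.043 = 48186.33654
P_0 = D_1/(1+r)^1 + D_2/(1+r)^2 + D_3/(1+r)^3 + D_4/(1+r)^4 + D_5/(1+r)^5 + TV/(1+r)^5
    = 959.68071 + 1038.32858 + 1123.42180 + 1215.48860 + 1315.10046 + 31898.83214 = 37550.85228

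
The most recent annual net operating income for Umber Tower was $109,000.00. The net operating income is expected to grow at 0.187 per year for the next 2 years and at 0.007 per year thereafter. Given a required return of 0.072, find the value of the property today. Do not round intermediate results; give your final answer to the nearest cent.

D_1 = 129383.00000
D_2 = 153577.62100
Terminal value at year 2: TV = D_2×(1+g_2)/(r−g_2) = 154652.66435/0.065 = 2379271.75918
P_0 = D_1/(1+r)^1 + D_2/(1+r)^2 + TV/(1+r)^2
    = 120693.09701 + 133640.58410 + 2070401.04908 = 2324734.73020

$2324734.73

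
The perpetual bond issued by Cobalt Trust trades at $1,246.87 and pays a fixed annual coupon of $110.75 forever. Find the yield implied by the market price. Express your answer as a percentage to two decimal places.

8.88%

P = C/r ⇒ r = C/P = $110.75/$1,246.87 = 0.088822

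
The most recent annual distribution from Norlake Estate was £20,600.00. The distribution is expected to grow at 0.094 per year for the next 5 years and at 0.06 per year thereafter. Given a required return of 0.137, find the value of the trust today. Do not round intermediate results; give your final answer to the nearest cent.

D_1 = 22536.40000
D_2 = 24654.82160
D_3 = 26972.37483
D_4 = 29507.77806
D_5 = 32281.50920
Terminal value at year 5: TV = D_5×(1+g_2)/(r−g_2) = 34218.39975/0.077 = 444394.80201
P_0 = D_1/(1+r)^1 + D_2/(1+r)^2 + D_3/(1+r)^3 + D_4/(1+r)^4 + D_5/(1+r)^5 + TV/(1+r)^5
    = 19820.93228 + 19071.32798 + 18350.07283 + 17656.09470 + 16988.36201 + 233865.76273 = 325752.55253

£325752.55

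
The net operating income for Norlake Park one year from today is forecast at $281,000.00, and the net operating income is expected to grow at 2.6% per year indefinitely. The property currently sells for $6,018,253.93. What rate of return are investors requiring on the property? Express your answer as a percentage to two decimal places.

P = D₁/(r − g) ⇒ r = D₁/P + g = $281,000.0000/$6,018,253.93 + 0.026 = 0.046691 + 0.026 = 0.072691

7.27%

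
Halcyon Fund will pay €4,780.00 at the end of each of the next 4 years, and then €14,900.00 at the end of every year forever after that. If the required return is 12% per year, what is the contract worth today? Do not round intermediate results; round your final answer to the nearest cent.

PV of 4-year annuity: €4,780.00 × [1 − (1+0.12)^−4] / 0.12 = 14518.52988
Perpetuity value at year 4: €14,900.00 / 0.12 = 124166.66667
PV of perpetuity: 124166.66667 / (1+0.12)^4 = 78910.16140
Total PV = 14518.52988 + 78910.16140 = 93428.69128

€93428.69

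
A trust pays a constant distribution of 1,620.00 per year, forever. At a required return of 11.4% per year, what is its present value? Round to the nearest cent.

Level perpetuity: PV = C / r = 1,620.00 / 0.114 = 14,210.53

14210.53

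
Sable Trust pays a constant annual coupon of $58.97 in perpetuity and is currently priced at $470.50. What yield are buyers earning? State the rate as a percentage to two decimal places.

12.53%

P = C/r ⇒ r = C/P = $58.97/$470.50 = 0.125335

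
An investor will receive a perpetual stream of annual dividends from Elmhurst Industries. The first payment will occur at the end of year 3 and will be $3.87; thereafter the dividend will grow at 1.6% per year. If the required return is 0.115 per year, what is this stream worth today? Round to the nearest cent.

$31.44

Value at end of year 2: C₁ / (r − g) = $3.87 / (0.115 − 0.016) = $39.0909
Discount to today: PV = $39.0909 / (1 + 0.115)^2 = $39.0909 / 1.243225 = $31.44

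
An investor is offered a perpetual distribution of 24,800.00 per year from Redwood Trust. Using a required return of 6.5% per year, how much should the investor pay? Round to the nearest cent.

381538.46

Level perpetuity: PV = C / r = 24,800.00 / 0.065 = 381,538.46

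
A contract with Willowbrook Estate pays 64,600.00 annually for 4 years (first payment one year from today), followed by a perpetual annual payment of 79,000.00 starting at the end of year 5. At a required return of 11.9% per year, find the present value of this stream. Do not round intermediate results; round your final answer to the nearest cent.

PV of 4-year annuity: 64,600.00 × [1 − (1+0.119)^−4] / 0.119 = 196626.73249
Perpetuity value at year 4: 79,000.00 / 0.119 = 663865.54622
PV of perpetuity: 663865.54622 / (1+0.119)^4 = 423408.70617
Total PV = 196626.73249 + 423408.70617 = 620035.43867

620035.44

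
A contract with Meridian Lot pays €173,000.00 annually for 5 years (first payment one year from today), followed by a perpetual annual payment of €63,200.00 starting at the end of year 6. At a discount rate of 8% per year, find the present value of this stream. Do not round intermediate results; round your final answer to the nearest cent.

PV of 5-year annuity: €173,000.00 × [1 − (1+0.08)^−5] / 0.08 = 690738.83641
Perpetuity value at year 5: €63,200.00 / 0.08 = 790000.00000
PV of perpetuity: 790000.00000 / (1+0.08)^5 = 537660.72566
Total PV = 690738.83641 + 537660.72566 = 1228399.56207

€1228399.56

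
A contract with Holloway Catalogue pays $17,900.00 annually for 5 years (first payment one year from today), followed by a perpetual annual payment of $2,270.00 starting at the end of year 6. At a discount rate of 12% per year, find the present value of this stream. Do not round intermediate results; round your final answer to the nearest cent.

PV of 5-year annuity: $17,900.00 × [1 − (1+0.12)^−5] / 0.12 = 64525.49402
Perpetuity value at year 5: $2,270.00 / 0.12 = 18916.66667
PV of perpetuity: 18916.66667 / (1+0.12)^5 = 10733.82469
Total PV = 64525.49402 + 10733.82469 = 75259.31871

$75259.32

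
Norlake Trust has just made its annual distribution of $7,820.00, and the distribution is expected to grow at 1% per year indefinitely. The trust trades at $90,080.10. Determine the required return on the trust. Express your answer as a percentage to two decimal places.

D₁ = $7,820.00 × 1.01 = $7,898.2000
P = D₁/(r − g) ⇒ r = D₁/P + g = $7,898.2000/$90,080.10 + 0.01 = 0.087680 + 0.01 = 0.097680

9.77%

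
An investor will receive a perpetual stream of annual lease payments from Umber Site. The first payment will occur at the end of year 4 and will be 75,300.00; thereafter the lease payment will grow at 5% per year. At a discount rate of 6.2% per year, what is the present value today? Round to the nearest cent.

Value at end of year 3: C₁ / (r − g) = 75,300.00 / (0.062 − 0.05) = 6,275,000.0000
Discount to today: PV = 6,275,000.0000 / (1 + 0.062)^3 = 6,275,000.0000 / 1.197770 = 5,238,900.86

5238900.86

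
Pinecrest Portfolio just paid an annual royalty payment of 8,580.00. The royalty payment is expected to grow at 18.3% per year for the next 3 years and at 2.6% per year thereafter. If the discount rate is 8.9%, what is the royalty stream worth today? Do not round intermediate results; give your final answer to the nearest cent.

209573.37

D_1 = 10150.14000
D_2 = 12007.61562
D_3 = 14205.00928
Terminal value at year 3: TV = D_3×(1+g_2)/(r−g_2) = 14574.33952/0.063 = 231338.72253
P_0 = D_1/(1+r)^1 + D_2/(1+r)^2 + D_3/(1+r)^3 + TV/(1+r)^3
    = 9320.60606 + 10125.13955 + 10999.11854 + 179128.50190 = 209573.36604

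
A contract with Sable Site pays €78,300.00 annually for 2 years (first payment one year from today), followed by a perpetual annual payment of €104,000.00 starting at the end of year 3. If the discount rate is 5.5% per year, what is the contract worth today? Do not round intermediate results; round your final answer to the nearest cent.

PV of 2-year annuity: €78,300.00 × [1 − (1+0.055)^−2] / 0.055 = 144566.83363
Perpetuity value at year 2: €104,000.00 / 0.055 = 1890909.09091
PV of perpetuity: 1890909.09091 / (1+0.055)^2 = 1698891.84062
Total PV = 144566.83363 + 1698891.84062 = 1843458.67425

€1843458.67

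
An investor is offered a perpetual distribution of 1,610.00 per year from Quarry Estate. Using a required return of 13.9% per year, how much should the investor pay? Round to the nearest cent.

Level perpetuity: PV = C / r = 1,610.00 / 0.139 = 11,582.73

11582.73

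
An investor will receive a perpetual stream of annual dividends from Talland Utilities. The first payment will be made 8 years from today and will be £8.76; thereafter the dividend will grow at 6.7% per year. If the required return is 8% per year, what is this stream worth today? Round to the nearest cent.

£393.18

Value at end of year 7: C₁ / (r − g) = £8.76 / (0.08 − 0.067) = £673.8462
Discount to today: PV = £673.8462 / (1 + 0.08)^7 = £673.8462 / 1.713824 = £393.18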